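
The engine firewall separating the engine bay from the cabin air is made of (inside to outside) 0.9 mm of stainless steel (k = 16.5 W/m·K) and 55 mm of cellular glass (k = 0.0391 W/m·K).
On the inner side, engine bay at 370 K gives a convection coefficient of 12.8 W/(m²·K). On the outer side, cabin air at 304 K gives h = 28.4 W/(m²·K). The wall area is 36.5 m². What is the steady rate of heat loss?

Model the wall as resistances in series:
R_inner film = 1/(h_i·A) = 1/(12.8×36.5) = 0.00214 K/W
R_stainless steel = L/(kA) = 0.0009/(16.5×36.5) = 1.494×10^-6 K/W
R_cellular glass = L/(kA) = 0.055/(0.0391×36.5) = 0.03854 K/W
R_outer film = 1/(h_o·A) = 1/(28.4×36.5) = 9.647×10^-4 K/W
R_total = 0.04164 K/W
Q = ΔT / R_total = 66 / 0.04164

Q ≈ 1580 W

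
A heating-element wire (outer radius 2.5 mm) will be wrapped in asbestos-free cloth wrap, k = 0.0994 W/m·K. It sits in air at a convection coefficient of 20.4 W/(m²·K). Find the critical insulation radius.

r_cr ≈ 4.87 mm

For a cylinder r_cr = k/h = 0.0994/20.4
r_cr = 4.87 mm; since the bare radius (2.5 mm) is below r_cr, adding a thin layer of insulation will *increase* heat loss.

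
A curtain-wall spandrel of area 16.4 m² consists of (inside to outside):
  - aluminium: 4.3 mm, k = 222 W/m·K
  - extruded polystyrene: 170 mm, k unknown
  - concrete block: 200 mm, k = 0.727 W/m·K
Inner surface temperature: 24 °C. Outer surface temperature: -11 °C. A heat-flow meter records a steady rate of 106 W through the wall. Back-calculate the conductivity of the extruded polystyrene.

Treating each layer as a thermal resistance in series:
R_aluminium = L/(kA) = 0.0043/(222×16.4) = 1.181×10^-6 K/W
R_concrete block = L/(kA) = 0.2/(0.727×16.4) = 0.01677 K/W
Sum of known resistances R_other = 0.01678 K/W
Total R = ΔT/Q = 35/106 = 0.3302 K/W
R_extruded polystyrene = R_total − R_other = 0.3134 K/W
k = L/(R·A) = 0.17/(0.3134×16.4)

k ≈ 0.0331 W/(m·K)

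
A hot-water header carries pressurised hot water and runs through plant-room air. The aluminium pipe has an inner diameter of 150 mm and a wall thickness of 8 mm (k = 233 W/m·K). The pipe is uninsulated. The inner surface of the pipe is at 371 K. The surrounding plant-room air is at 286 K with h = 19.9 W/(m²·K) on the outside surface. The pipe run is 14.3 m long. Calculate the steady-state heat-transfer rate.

Radial resistances (cylindrical: R_cond = ln(r_o/r_i)/(2πkL), R_conv = 1/(h·2πrL)):
R_aluminium pipe wall = ln(83/75)/(2π×233×14.3) = 4.841×10^-6 K/W
R_outer film = 1/(h_o·2πr_oL) = 1/(19.9×2π×0.083×14.3) = 0.006738 K/W
R_total = 0.006743 K/W
Q = ΔT/R_total = 85/0.006743

Q ≈ 12600 W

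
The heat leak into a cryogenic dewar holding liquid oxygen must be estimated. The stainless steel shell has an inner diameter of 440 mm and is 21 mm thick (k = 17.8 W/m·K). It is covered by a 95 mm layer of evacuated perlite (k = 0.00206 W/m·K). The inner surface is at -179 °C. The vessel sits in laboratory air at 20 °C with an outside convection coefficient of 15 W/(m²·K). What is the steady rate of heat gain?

Radial (spherical) resistances in series:
R_stainless steel shell = (1/0.22 − 1/0.241)/(4π×17.8) = 0.001771 K/W
R_evacuated perlite = (1/0.241 − 1/0.336)/(4π×0.00206) = 45.32 K/W
R_outer film = 1/(h·4πr_o²) = 1/(15×4π×0.336²) = 0.04699 K/W
R_total = 45.37 K/W
Q = ΔT/R_total = 199/45.37

Q ≈ 4.39 W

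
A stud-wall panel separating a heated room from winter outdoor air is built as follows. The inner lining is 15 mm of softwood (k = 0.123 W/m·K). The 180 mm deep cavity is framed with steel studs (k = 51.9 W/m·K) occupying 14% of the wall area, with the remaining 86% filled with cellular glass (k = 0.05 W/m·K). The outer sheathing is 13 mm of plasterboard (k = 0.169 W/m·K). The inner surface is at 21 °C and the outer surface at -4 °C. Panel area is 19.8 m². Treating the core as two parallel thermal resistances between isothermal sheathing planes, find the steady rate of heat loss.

Q ≈ 2210 W

Sheathing layers in series; stud and cavity paths in parallel between them.
R_inner = 0.015/(0.123×19.8) = 0.006159 K/W
R_stud  = 0.18/(51.9×0.14×19.8) = 0.001251 K/W
R_cav   = 0.18/(0.05×0.86×19.8) = 0.2114 K/W
1/R_core = 1/R_stud + 1/R_cav → R_core = 0.001244 K/W
R_outer = 0.013/(0.169×19.8) = 0.003885 K/W
R_total = 0.01129 K/W
Q = ΔT/R_total = 25/0.01129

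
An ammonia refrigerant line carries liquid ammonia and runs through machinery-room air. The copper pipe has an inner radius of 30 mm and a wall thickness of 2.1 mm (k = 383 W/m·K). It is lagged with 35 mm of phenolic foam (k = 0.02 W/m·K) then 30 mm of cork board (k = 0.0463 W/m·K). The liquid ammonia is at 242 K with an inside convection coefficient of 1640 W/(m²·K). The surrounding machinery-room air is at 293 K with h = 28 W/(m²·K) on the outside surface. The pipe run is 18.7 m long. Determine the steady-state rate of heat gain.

Treating each annulus and film as a series resistance:
R_inner film = 1/(h_i·2πr₁L) = 1/(1640×2π×0.03×18.7) = 1.73×10^-4 K/W
R_copper pipe wall = ln(32.1/30)/(2π×383×18.7) = 1.503×10^-6 K/W
R_phenolic foam = ln(67.1/32.1)/(2π×0.02×18.7) = 0.3138 K/W
R_cork board = ln(97.1/67.1)/(2π×0.0463×18.7) = 0.06793 K/W
R_outer film = 1/(h_o·2πr_oL) = 1/(28×2π×0.0971×18.7) = 0.00313 K/W
R_total = 0.385 K/W
Q = ΔT/R_total = 51/0.385

Q ≈ 132 W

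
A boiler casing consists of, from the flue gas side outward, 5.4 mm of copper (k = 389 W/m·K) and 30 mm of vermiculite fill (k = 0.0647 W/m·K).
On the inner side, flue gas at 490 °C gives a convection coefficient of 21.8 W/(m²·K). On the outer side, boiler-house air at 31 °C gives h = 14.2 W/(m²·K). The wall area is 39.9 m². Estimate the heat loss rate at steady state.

Q ≈ 31600 W

Treating each layer as a thermal resistance in series:
R_inner film = 1/(h_i·A) = 1/(21.8×39.9) = 0.00115 K/W
R_copper = L/(kA) = 0.0054/(389×39.9) = 3.479×10^-7 K/W
R_vermiculite fill = L/(kA) = 0.03/(0.0647×39.9) = 0.01162 K/W
R_outer film = 1/(h_o·A) = 1/(14.2×39.9) = 0.001765 K/W
R_total = 0.01454 K/W
Q = ΔT / R_total = 459 / 0.01454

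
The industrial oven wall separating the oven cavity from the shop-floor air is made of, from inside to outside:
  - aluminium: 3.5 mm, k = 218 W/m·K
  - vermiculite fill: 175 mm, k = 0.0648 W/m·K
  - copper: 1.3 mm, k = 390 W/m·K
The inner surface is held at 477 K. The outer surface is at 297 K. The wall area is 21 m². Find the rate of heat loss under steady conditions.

Q ≈ 1400 W

Treating each layer as a thermal resistance in series:
R_aluminium = L/(kA) = 0.0035/(218×21) = 7.645×10^-7 K/W
R_vermiculite fill = L/(kA) = 0.175/(0.0648×21) = 0.1286 K/W
R_copper = L/(kA) = 0.0013/(390×21) = 1.587×10^-7 K/W
R_total = 0.1286 K/W
Q = ΔT / R_total = 180 / 0.1286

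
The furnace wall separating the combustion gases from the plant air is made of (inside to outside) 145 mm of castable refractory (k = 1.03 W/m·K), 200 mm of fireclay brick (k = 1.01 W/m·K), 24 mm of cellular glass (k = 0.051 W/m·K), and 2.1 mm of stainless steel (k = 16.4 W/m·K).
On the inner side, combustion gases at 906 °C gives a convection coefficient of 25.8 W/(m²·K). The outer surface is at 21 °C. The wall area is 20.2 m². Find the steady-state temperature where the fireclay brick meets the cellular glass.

Thermal resistances in series:
R_inner film = 1/(h_i·A) = 1/(25.8×20.2) = 0.001919 K/W
R_castable refractory = L/(kA) = 0.145/(1.03×20.2) = 0.006969 K/W
R_fireclay brick = L/(kA) = 0.2/(1.01×20.2) = 0.009803 K/W
R_cellular glass = L/(kA) = 0.024/(0.051×20.2) = 0.0233 K/W
R_stainless steel = L/(kA) = 0.0021/(16.4×20.2) = 6.339×10^-6 K/W
R_total = 0.04199 K/W;  Q = ΔT/R_total = 885/0.04199 = 21070 W
T_interface = T_inner − Q·ΣR(inner→interface) = 906 − 21100×0.01869

T ≈ 512 °C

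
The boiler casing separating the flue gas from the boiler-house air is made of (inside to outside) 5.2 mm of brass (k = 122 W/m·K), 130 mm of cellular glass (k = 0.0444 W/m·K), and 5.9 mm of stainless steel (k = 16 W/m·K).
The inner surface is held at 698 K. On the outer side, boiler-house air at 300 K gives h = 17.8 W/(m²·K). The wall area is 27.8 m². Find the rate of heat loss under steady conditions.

Q ≈ 3710 W

Treating each layer as a thermal resistance in series:
R_brass = L/(kA) = 0.0052/(122×27.8) = 1.533×10^-6 K/W
R_cellular glass = L/(kA) = 0.13/(0.0444×27.8) = 0.1053 K/W
R_stainless steel = L/(kA) = 0.0059/(16×27.8) = 1.326×10^-5 K/W
R_outer film = 1/(h_o·A) = 1/(17.8×27.8) = 0.002021 K/W
R_total = 0.1074 K/W
Q = ΔT / R_total = 398 / 0.1074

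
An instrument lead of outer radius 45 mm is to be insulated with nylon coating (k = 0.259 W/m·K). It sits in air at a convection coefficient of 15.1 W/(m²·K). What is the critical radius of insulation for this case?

For a cylinder r_cr = k/h = 0.259/15.1
r_cr = 17.2 mm; since the bare radius (45 mm) is above r_cr, any added insulation will reduce heat loss.

r_cr ≈ 17.2 mm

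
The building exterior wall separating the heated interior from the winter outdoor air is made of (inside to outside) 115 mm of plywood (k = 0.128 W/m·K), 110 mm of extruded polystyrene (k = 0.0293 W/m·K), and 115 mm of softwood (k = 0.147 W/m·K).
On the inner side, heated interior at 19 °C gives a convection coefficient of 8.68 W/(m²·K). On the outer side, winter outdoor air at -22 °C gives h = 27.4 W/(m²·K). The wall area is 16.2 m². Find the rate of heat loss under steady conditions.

Model the wall as resistances in series:
R_inner film = 1/(h_i·A) = 1/(8.68×16.2) = 0.007112 K/W
R_plywood = L/(kA) = 0.115/(0.128×16.2) = 0.05546 K/W
R_extruded polystyrene = L/(kA) = 0.11/(0.0293×16.2) = 0.2317 K/W
R_softwood = L/(kA) = 0.115/(0.147×16.2) = 0.04829 K/W
R_outer film = 1/(h_o·A) = 1/(27.4×16.2) = 0.002253 K/W
R_total = 0.3449 K/W
Q = ΔT / R_total = 41 / 0.3449

Q ≈ 119 W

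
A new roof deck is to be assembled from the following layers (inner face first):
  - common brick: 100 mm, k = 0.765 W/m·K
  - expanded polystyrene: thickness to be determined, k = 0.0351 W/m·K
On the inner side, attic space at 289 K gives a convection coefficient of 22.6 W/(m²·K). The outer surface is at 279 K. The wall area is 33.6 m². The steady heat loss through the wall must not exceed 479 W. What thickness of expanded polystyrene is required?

Model the wall as resistances in series:
R_inner film = 1/(h_i·A) = 1/(22.6×33.6) = 0.001317 K/W
R_common brick = L/(kA) = 0.1/(0.765×33.6) = 0.00389 K/W
Sum of the known resistances R_other = 0.005207 K/W
Required total resistance R_tot = ΔT/Q_allow = 10/479 = 0.02088 K/W
R_expanded polystyrene = R_tot − R_other = 0.01567 K/W
L = R·k·A = 0.01567×0.0351×33.6

L ≈ 18.5 mm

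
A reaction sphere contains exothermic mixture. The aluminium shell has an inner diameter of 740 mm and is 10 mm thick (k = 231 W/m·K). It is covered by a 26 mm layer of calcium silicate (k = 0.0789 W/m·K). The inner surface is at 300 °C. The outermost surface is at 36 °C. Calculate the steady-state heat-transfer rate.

Q ≈ 1550 W

Each spherical layer contributes R = (1/r_i − 1/r_o)/(4πk):
R_aluminium shell = (1/0.37 − 1/0.38)/(4π×231) = 2.45×10^-5 K/W
R_calcium silicate = (1/0.38 − 1/0.406)/(4π×0.0789) = 0.17 K/W
R_total = 0.17 K/W
Q = ΔT/R_total = 264/0.17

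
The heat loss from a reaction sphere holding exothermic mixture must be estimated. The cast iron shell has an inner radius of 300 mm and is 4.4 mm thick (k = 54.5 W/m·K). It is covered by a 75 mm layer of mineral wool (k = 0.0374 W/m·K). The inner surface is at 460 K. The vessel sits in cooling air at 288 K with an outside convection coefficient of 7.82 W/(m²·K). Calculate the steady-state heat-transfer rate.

Q ≈ 118 W

For a spherical shell R = (1/r₁ − 1/r₂)/(4πk); film R = 1/(h·4πr²). In series:
R_cast iron shell = (1/0.3 − 1/0.3044)/(4π×54.5) = 7.035×10^-5 K/W
R_mineral wool = (1/0.3044 − 1/0.3794)/(4π×0.0374) = 1.382 K/W
R_outer film = 1/(h·4πr_o²) = 1/(7.82×4π×0.3794²) = 0.0707 K/W
R_total = 1.453 K/W
Q = ΔT/R_total = 172/1.453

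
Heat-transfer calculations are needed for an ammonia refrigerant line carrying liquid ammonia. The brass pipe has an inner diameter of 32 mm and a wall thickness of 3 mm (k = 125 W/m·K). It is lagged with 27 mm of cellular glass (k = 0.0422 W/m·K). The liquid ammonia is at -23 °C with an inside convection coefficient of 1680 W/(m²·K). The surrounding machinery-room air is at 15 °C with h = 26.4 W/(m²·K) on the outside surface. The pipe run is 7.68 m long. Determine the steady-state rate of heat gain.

Q ≈ 84.1 W

For a radial system each layer contributes R = ln(r_out/r_in)/(2πkL); films add R = 1/(hA).
R_inner film = 1/(h_i·2πr₁L) = 1/(1680×2π×0.016×7.68) = 7.71×10^-4 K/W
R_brass pipe wall = ln(19/16)/(2π×125×7.68) = 2.849×10^-5 K/W
R_cellular glass = ln(46/19)/(2π×0.0422×7.68) = 0.4342 K/W
R_outer film = 1/(h_o·2πr_oL) = 1/(26.4×2π×0.046×7.68) = 0.01706 K/W
R_total = 0.4521 K/W
Q = ΔT/R_total = 38/0.4521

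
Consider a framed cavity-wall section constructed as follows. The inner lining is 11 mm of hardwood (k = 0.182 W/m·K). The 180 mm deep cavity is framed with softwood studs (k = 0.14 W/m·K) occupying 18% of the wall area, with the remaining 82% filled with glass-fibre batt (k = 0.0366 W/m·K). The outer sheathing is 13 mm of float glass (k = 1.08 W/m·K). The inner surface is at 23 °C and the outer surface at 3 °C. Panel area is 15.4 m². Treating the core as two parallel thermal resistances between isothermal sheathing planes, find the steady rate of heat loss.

Q ≈ 92.4 W

Sheathing layers in series; stud and cavity paths in parallel between them.
R_inner = 0.011/(0.182×15.4) = 0.003925 K/W
R_stud  = 0.18/(0.14×0.18×15.4) = 0.4638 K/W
R_cav   = 0.18/(0.0366×0.82×15.4) = 0.3895 K/W
1/R_core = 1/R_stud + 1/R_cav → R_core = 0.2117 K/W
R_outer = 0.013/(1.08×15.4) = 7.816×10^-4 K/W
R_total = 0.2164 K/W
Q = ΔT/R_total = 20/0.2164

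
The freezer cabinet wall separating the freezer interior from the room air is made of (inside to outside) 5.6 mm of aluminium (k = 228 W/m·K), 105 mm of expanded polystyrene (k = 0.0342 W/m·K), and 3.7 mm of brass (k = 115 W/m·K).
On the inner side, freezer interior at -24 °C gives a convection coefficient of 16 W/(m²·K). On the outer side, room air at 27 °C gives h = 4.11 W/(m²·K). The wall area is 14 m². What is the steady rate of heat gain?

Q ≈ 211 W

Series thermal resistances:
R_inner film = 1/(h_i·A) = 1/(16×14) = 0.004464 K/W
R_aluminium = L/(kA) = 0.0056/(228×14) = 1.754×10^-6 K/W
R_expanded polystyrene = L/(kA) = 0.105/(0.0342×14) = 0.2193 K/W
R_brass = L/(kA) = 0.0037/(115×14) = 2.298×10^-6 K/W
R_outer film = 1/(h_o·A) = 1/(4.11×14) = 0.01738 K/W
R_total = 0.2411 K/W
Q = ΔT / R_total = 51 / 0.2411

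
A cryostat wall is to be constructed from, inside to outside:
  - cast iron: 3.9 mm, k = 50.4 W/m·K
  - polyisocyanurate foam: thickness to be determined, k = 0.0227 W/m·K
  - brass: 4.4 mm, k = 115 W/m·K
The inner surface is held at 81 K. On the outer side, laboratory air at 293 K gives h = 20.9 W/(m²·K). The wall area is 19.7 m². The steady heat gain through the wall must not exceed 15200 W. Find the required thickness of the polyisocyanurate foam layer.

Using the resistance-network approach (series):
R_cast iron = L/(kA) = 0.0039/(50.4×19.7) = 3.928×10^-6 K/W
R_brass = L/(kA) = 0.0044/(115×19.7) = 1.942×10^-6 K/W
R_outer film = 1/(h_o·A) = 1/(20.9×19.7) = 0.002429 K/W
Sum of the known resistances R_other = 0.002435 K/W
Required total resistance R_tot = ΔT/Q_allow = 212/15200 = 0.01395 K/W
R_polyisocyanurate foam = R_tot − R_other = 0.01151 K/W
L = R·k·A = 0.01151×0.0227×19.7

L ≈ 5.15 mm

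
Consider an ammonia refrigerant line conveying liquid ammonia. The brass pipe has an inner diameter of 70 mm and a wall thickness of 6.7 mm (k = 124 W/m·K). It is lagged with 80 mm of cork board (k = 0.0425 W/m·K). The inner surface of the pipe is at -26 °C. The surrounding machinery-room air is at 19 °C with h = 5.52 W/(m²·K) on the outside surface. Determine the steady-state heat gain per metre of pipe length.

Radial resistances (cylindrical: R_cond = ln(r_o/r_i)/(2πkL), R_conv = 1/(h·2πrL)):
R_brass pipe wall = ln(41.7/35)/(2π×124×1) = 2.248×10^-4 K/W
R_cork board = ln(121.7/41.7)/(2π×0.0425×1) = 4.011 K/W
R_outer film = 1/(h_o·2πr_oL) = 1/(5.52×2π×0.1217×1) = 0.2369 K/W
R_total = 4.248 K/W
Q = ΔT/R_total = 45/4.248

q′ ≈ 10.6 W/m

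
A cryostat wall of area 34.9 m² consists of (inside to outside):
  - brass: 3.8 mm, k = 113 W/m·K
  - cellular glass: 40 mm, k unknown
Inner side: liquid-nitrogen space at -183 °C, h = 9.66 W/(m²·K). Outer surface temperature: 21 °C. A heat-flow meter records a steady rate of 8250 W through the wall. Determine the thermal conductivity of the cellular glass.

k ≈ 0.0527 W/(m·K)

Thermal resistances in series:
R_inner film = 1/(h_i·A) = 1/(9.66×34.9) = 0.002966 K/W
R_brass = L/(kA) = 0.0038/(113×34.9) = 9.636×10^-7 K/W
Sum of known resistances R_other = 0.002967 K/W
Total R = ΔT/Q = 204/8250 = 0.02473 K/W
R_cellular glass = R_total − R_other = 0.02176 K/W
k = L/(R·A) = 0.04/(0.02176×34.9)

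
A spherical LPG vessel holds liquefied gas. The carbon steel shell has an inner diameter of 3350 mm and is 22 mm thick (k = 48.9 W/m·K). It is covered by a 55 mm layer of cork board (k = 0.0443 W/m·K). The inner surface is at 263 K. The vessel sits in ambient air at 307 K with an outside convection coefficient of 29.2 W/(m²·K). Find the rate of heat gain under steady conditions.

For a spherical shell R = (1/r₁ − 1/r₂)/(4πk); film R = 1/(h·4πr²). In series:
R_carbon steel shell = (1/1.675 − 1/1.697)/(4π×48.9) = 1.26×10^-5 K/W
R_cork board = (1/1.697 − 1/1.752)/(4π×0.0443) = 0.03323 K/W
R_outer film = 1/(h·4πr_o²) = 1/(29.2×4π×1.752²) = 8.878×10^-4 K/W
R_total = 0.03413 K/W
Q = ΔT/R_total = 44/0.03413

Q ≈ 1290 W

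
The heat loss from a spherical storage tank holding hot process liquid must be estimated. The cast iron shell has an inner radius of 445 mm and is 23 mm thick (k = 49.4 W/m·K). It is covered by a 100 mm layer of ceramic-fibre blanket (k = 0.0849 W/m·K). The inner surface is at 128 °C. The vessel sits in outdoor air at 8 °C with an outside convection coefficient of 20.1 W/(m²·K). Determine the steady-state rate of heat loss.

For a spherical shell R = (1/r₁ − 1/r₂)/(4πk); film R = 1/(h·4πr²). In series:
R_cast iron shell = (1/0.445 − 1/0.468)/(4π×49.4) = 1.779×10^-4 K/W
R_ceramic-fibre blanket = (1/0.468 − 1/0.568)/(4π×0.0849) = 0.3526 K/W
R_outer film = 1/(h·4πr_o²) = 1/(20.1×4π×0.568²) = 0.01227 K/W
R_total = 0.3651 K/W
Q = ΔT/R_total = 120/0.3651

Q ≈ 329 W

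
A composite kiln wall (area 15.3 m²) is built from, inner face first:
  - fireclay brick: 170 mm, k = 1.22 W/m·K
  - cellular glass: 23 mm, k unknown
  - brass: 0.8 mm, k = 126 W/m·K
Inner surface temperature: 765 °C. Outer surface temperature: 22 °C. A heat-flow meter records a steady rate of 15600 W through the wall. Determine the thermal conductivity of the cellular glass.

k ≈ 0.039 W/(m·K)

Using the resistance-network approach (series):
R_fireclay brick = L/(kA) = 0.17/(1.22×15.3) = 0.009107 K/W
R_brass = L/(kA) = 0.0008/(126×15.3) = 4.15×10^-7 K/W
Sum of known resistances R_other = 0.009108 K/W
Total R = ΔT/Q = 743/15600 = 0.04763 K/W
R_cellular glass = R_total − R_other = 0.03852 K/W
k = L/(R·A) = 0.023/(0.03852×15.3)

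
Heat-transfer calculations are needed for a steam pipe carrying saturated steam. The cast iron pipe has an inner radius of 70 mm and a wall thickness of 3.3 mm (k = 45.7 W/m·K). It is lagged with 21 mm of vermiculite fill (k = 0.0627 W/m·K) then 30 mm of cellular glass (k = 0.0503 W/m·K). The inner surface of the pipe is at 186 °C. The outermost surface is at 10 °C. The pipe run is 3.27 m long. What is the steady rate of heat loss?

For a radial system each layer contributes R = ln(r_out/r_in)/(2πkL); films add R = 1/(hA).
R_cast iron pipe wall = ln(73.3/70)/(2π×45.7×3.27) = 4.906×10^-5 K/W
R_vermiculite fill = ln(94.3/73.3)/(2π×0.0627×3.27) = 0.1956 K/W
R_cellular glass = ln(124.3/94.3)/(2π×0.0503×3.27) = 0.2673 K/W
R_total = 0.4629 K/W
Q = ΔT/R_total = 176/0.4629

Q ≈ 380 W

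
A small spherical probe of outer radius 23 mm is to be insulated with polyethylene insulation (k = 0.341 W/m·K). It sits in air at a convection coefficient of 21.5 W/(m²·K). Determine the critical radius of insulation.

For a sphere r_cr = 2k/h = 2×0.341/21.5
r_cr = 31.7 mm; since the bare radius (23 mm) is below r_cr, adding a thin layer of insulation will *increase* heat loss.

r_cr ≈ 31.7 mm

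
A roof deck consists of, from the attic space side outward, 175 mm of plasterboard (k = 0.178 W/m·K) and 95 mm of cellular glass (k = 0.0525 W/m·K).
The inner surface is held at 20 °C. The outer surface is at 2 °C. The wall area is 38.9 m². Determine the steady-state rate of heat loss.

Model the wall as resistances in series:
R_plasterboard = L/(kA) = 0.175/(0.178×38.9) = 0.02527 K/W
R_cellular glass = L/(kA) = 0.095/(0.0525×38.9) = 0.04652 K/W
R_total = 0.07179 K/W
Q = ΔT / R_total = 18 / 0.07179

Q ≈ 251 W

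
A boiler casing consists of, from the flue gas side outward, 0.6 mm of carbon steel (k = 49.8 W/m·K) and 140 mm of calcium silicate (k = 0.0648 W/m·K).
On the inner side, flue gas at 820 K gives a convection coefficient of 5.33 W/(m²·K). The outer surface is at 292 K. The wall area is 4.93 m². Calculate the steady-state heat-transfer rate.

Series thermal resistances:
R_inner film = 1/(h_i·A) = 1/(5.33×4.93) = 0.03806 K/W
R_carbon steel = L/(kA) = 0.0006/(49.8×4.93) = 2.444×10^-6 K/W
R_calcium silicate = L/(kA) = 0.14/(0.0648×4.93) = 0.4382 K/W
R_total = 0.4763 K/W
Q = ΔT / R_total = 528 / 0.4763

Q ≈ 1110 W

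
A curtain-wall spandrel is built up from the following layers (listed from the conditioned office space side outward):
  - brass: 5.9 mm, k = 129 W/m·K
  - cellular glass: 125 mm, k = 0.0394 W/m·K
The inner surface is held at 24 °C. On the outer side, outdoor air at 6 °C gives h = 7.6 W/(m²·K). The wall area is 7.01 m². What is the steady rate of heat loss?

Model the wall as resistances in series:
R_brass = L/(kA) = 0.0059/(129×7.01) = 6.524×10^-6 K/W
R_cellular glass = L/(kA) = 0.125/(0.0394×7.01) = 0.4526 K/W
R_outer film = 1/(h_o·A) = 1/(7.6×7.01) = 0.01877 K/W
R_total = 0.4714 K/W
Q = ΔT / R_total = 18 / 0.4714

Q ≈ 38.2 W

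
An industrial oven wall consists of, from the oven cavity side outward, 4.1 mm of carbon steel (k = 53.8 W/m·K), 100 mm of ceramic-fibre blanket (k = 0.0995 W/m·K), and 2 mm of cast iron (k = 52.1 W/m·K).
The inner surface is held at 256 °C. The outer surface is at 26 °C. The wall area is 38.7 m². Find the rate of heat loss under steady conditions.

Thermal resistances in series:
R_carbon steel = L/(kA) = 0.0041/(53.8×38.7) = 1.969×10^-6 K/W
R_ceramic-fibre blanket = L/(kA) = 0.1/(0.0995×38.7) = 0.02597 K/W
R_cast iron = L/(kA) = 0.002/(52.1×38.7) = 9.919×10^-7 K/W
R_total = 0.02597 K/W
Q = ΔT / R_total = 230 / 0.02597

Q ≈ 8860 W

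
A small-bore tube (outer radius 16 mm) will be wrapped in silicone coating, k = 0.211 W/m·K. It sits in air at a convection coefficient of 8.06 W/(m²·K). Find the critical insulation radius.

r_cr ≈ 26.2 mm

For a cylinder r_cr = k/h = 0.211/8.06
r_cr = 26.2 mm; since the bare radius (16 mm) is below r_cr, adding a thin layer of insulation will *increase* heat loss.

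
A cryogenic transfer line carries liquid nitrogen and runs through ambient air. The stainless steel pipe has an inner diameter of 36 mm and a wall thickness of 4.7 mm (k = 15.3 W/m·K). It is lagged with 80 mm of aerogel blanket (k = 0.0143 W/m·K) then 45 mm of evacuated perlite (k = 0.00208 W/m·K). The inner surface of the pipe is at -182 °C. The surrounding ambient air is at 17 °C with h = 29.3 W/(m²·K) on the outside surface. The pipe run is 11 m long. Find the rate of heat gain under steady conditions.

Q ≈ 49 W

Treating each annulus and film as a series resistance:
R_stainless steel pipe wall = ln(22.7/18)/(2π×15.3×11) = 2.194×10^-4 K/W
R_aerogel blanket = ln(102.7/22.7)/(2π×0.0143×11) = 1.527 K/W
R_evacuated perlite = ln(147.7/102.7)/(2π×0.00208×11) = 2.528 K/W
R_outer film = 1/(h_o·2πr_oL) = 1/(29.3×2π×0.1477×11) = 0.003343 K/W
R_total = 4.058 K/W
Q = ΔT/R_total = 199/4.058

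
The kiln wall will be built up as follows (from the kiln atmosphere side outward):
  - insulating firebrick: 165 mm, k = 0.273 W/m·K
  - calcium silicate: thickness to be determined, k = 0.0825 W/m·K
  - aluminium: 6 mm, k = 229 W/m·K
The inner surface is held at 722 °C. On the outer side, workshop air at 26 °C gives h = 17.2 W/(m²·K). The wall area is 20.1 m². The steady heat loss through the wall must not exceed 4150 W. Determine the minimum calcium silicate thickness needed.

L ≈ 223 mm

Model the wall as resistances in series:
R_insulating firebrick = L/(kA) = 0.165/(0.273×20.1) = 0.03007 K/W
R_aluminium = L/(kA) = 0.006/(229×20.1) = 1.304×10^-6 K/W
R_outer film = 1/(h_o·A) = 1/(17.2×20.1) = 0.002893 K/W
Sum of the known resistances R_other = 0.03296 K/W
Required total resistance R_tot = ΔT/Q_allow = 696/4150 = 0.1677 K/W
R_calcium silicate = R_tot − R_other = 0.1347 K/W
L = R·k·A = 0.1347×0.0825×20.1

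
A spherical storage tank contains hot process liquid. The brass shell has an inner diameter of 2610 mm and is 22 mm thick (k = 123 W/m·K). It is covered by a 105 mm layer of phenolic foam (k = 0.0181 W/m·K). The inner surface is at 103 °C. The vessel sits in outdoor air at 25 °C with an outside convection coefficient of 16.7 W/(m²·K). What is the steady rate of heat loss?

Q ≈ 318 W

For a spherical shell R = (1/r₁ − 1/r₂)/(4πk); film R = 1/(h·4πr²). In series:
R_brass shell = (1/1.305 − 1/1.327)/(4π×123) = 8.219×10^-6 K/W
R_phenolic foam = (1/1.327 − 1/1.432)/(4π×0.0181) = 0.2429 K/W
R_outer film = 1/(h·4πr_o²) = 1/(16.7×4π×1.432²) = 0.002324 K/W
R_total = 0.2453 K/W
Q = ΔT/R_total = 78/0.2453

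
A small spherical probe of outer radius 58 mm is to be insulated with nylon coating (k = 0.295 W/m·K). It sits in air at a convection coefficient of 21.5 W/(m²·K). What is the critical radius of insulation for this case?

For a sphere r_cr = 2k/h = 2×0.295/21.5
r_cr = 27.4 mm; since the bare radius (58 mm) is above r_cr, any added insulation will reduce heat loss.

r_cr ≈ 27.4 mm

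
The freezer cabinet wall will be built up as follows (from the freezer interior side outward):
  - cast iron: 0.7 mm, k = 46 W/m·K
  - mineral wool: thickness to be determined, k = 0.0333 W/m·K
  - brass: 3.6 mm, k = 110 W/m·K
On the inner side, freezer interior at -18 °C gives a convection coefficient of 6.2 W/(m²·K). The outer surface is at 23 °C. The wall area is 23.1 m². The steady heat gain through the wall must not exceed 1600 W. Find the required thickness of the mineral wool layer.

Thermal resistances in series:
R_inner film = 1/(h_i·A) = 1/(6.2×23.1) = 0.006982 K/W
R_cast iron = L/(kA) = 0.0007/(46×23.1) = 6.588×10^-7 K/W
R_brass = L/(kA) = 0.0036/(110×23.1) = 1.417×10^-6 K/W
Sum of the known resistances R_other = 0.006984 K/W
Required total resistance R_tot = ΔT/Q_allow = 41/1600 = 0.02562 K/W
R_mineral wool = R_tot − R_other = 0.01864 K/W
L = R·k·A = 0.01864×0.0333×23.1

L ≈ 14.3 mm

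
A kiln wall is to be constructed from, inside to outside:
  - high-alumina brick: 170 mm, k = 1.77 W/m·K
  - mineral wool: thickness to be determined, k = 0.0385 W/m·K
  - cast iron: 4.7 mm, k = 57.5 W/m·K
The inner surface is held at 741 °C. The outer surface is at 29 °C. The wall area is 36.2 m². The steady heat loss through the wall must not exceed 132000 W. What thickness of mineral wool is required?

L ≈ 3.82 mm

Thermal resistances in series:
R_high-alumina brick = L/(kA) = 0.17/(1.77×36.2) = 0.002653 K/W
R_cast iron = L/(kA) = 0.0047/(57.5×36.2) = 2.258×10^-6 K/W
Sum of the known resistances R_other = 0.002655 K/W
Required total resistance R_tot = ΔT/Q_allow = 712/132000 = 0.005394 K/W
R_mineral wool = R_tot − R_other = 0.002738 K/W
L = R·k·A = 0.002738×0.0385×36.2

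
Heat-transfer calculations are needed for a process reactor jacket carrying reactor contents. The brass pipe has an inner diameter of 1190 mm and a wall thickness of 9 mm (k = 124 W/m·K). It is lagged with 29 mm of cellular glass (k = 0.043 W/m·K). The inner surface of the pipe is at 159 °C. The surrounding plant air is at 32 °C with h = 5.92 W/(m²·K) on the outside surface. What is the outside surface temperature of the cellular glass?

Radial resistances (cylindrical: R_cond = ln(r_o/r_i)/(2πkL), R_conv = 1/(h·2πrL)):
R_brass pipe wall = ln(604/595)/(2π×124×1) = 1.927×10^-5 K/W
R_cellular glass = ln(633/604)/(2π×0.043×1) = 0.1736 K/W
R_outer film = 1/(h_o·2πr_oL) = 1/(5.92×2π×0.633×1) = 0.04247 K/W
R_total = 0.2161 K/W
Q = ΔT/R_total = 127/0.2161
Q = 588 W/m
T_interface = T_inner − Q·ΣR(inner→interface) = 159 − 588×0.1736

T ≈ 57 °C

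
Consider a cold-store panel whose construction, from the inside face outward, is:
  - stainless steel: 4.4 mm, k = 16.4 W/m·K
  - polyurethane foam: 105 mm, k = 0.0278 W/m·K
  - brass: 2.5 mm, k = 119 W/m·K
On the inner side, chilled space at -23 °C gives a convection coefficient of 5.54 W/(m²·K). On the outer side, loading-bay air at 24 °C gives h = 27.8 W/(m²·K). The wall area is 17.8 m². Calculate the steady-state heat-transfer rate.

Q ≈ 209 W

Treating each layer as a thermal resistance in series:
R_inner film = 1/(h_i·A) = 1/(5.54×17.8) = 0.01014 K/W
R_stainless steel = L/(kA) = 0.0044/(16.4×17.8) = 1.507×10^-5 K/W
R_polyurethane foam = L/(kA) = 0.105/(0.0278×17.8) = 0.2122 K/W
R_brass = L/(kA) = 0.0025/(119×17.8) = 1.18×10^-6 K/W
R_outer film = 1/(h_o·A) = 1/(27.8×17.8) = 0.002021 K/W
R_total = 0.2244 K/W
Q = ΔT / R_total = 47 / 0.2244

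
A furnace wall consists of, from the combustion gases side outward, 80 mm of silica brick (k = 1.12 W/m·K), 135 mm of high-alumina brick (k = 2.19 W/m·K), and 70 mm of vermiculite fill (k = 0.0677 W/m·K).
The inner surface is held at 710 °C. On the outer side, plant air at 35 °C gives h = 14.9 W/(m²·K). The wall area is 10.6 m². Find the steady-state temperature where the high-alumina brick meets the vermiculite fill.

Thermal resistances in series:
R_silica brick = L/(kA) = 0.08/(1.12×10.6) = 0.006739 K/W
R_high-alumina brick = L/(kA) = 0.135/(2.19×10.6) = 0.005815 K/W
R_vermiculite fill = L/(kA) = 0.07/(0.0677×10.6) = 0.09754 K/W
R_outer film = 1/(h_o·A) = 1/(14.9×10.6) = 0.006332 K/W
R_total = 0.1164 K/W;  Q = ΔT/R_total = 675/0.1164 = 5797 W
T_interface = T_inner − Q·ΣR(inner→interface) = 710 − 5800×0.01255

T ≈ 637 °C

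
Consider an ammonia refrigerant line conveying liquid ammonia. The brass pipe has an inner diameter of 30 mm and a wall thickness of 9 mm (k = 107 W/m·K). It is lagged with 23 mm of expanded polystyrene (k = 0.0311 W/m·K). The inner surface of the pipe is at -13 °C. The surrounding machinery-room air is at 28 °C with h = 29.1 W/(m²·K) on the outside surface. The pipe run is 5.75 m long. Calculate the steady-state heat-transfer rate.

Q ≈ 66.3 W

Per-layer cylindrical resistances, series-summed:
R_brass pipe wall = ln(24/15)/(2π×107×5.75) = 1.216×10^-4 K/W
R_expanded polystyrene = ln(47/24)/(2π×0.0311×5.75) = 0.5982 K/W
R_outer film = 1/(h_o·2πr_oL) = 1/(29.1×2π×0.047×5.75) = 0.02024 K/W
R_total = 0.6185 K/W
Q = ΔT/R_total = 41/0.6185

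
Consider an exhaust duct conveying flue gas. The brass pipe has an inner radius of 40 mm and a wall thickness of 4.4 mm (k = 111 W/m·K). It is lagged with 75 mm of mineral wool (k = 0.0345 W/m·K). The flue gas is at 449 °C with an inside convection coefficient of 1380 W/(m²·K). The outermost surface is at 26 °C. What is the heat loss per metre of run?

q′ ≈ 92.6 W/m

Radial resistances (cylindrical: R_cond = ln(r_o/r_i)/(2πkL), R_conv = 1/(h·2πrL)):
R_inner film = 1/(h_i·2πr₁L) = 1/(1380×2π×0.04×1) = 0.002883 K/W
R_brass pipe wall = ln(44.4/40)/(2π×111×1) = 1.496×10^-4 K/W
R_mineral wool = ln(119.4/44.4)/(2π×0.0345×1) = 4.564 K/W
R_total = 4.567 K/W
Q = ΔT/R_total = 423/4.567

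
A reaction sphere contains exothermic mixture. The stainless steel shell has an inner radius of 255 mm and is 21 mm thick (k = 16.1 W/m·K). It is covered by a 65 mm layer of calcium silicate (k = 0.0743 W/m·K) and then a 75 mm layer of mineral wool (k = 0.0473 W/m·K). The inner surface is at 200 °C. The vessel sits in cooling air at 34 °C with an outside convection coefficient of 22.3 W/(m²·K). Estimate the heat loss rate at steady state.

Q ≈ 101 W

Each spherical layer contributes R = (1/r_i − 1/r_o)/(4πk):
R_stainless steel shell = (1/0.255 − 1/0.276)/(4π×16.1) = 0.001475 K/W
R_calcium silicate = (1/0.276 − 1/0.341)/(4π×0.0743) = 0.7397 K/W
R_mineral wool = (1/0.341 − 1/0.416)/(4π×0.0473) = 0.8895 K/W
R_outer film = 1/(h·4πr_o²) = 1/(22.3×4π×0.416²) = 0.02062 K/W
R_total = 1.651 K/W
Q = ΔT/R_total = 166/1.651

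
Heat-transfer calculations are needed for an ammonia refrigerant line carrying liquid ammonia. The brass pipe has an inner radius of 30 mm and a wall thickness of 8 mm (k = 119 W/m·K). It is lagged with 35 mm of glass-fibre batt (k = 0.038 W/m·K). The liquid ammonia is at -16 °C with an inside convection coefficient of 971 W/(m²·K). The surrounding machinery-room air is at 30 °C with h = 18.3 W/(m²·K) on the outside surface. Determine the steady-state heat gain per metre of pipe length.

q′ ≈ 16.1 W/m

Cylindrical conduction, so R = ln(r₂/r₁)/(2πkL) per layer, in series:
R_inner film = 1/(h_i·2πr₁L) = 1/(971×2π×0.03×1) = 0.005464 K/W
R_brass pipe wall = ln(38/30)/(2π×119×1) = 3.162×10^-4 K/W
R_glass-fibre batt = ln(73/38)/(2π×0.038×1) = 2.734 K/W
R_outer film = 1/(h_o·2πr_oL) = 1/(18.3×2π×0.073×1) = 0.1191 K/W
R_total = 2.859 K/W
Q = ΔT/R_total = 46/2.859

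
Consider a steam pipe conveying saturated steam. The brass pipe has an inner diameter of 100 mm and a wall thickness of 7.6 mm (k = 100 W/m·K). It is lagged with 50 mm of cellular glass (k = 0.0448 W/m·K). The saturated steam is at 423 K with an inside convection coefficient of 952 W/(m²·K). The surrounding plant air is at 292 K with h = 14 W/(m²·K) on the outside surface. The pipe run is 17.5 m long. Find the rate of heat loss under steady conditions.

Q ≈ 984 W

Cylindrical conduction, so R = ln(r₂/r₁)/(2πkL) per layer, in series:
R_inner film = 1/(h_i·2πr₁L) = 1/(952×2π×0.05×17.5) = 1.911×10^-4 K/W
R_brass pipe wall = ln(57.6/50)/(2π×100×17.5) = 1.287×10^-5 K/W
R_cellular glass = ln(107.6/57.6)/(2π×0.0448×17.5) = 0.1269 K/W
R_outer film = 1/(h_o·2πr_oL) = 1/(14×2π×0.1076×17.5) = 0.006037 K/W
R_total = 0.1331 K/W
Q = ΔT/R_total = 131/0.1331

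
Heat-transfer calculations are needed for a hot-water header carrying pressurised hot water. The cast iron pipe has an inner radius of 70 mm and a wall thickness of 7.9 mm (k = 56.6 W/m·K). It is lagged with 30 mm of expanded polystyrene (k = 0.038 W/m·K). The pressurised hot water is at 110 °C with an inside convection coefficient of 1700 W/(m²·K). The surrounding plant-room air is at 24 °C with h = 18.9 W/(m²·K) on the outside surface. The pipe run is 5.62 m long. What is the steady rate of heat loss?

For a radial system each layer contributes R = ln(r_out/r_in)/(2πkL); films add R = 1/(hA).
R_inner film = 1/(h_i·2πr₁L) = 1/(1700×2π×0.07×5.62) = 2.38×10^-4 K/W
R_cast iron pipe wall = ln(77.9/70)/(2π×56.6×5.62) = 5.35×10^-5 K/W
R_expanded polystyrene = ln(107.9/77.9)/(2π×0.038×5.62) = 0.2428 K/W
R_outer film = 1/(h_o·2πr_oL) = 1/(18.9×2π×0.1079×5.62) = 0.01389 K/W
R_total = 0.257 K/W
Q = ΔT/R_total = 86/0.257

Q ≈ 335 W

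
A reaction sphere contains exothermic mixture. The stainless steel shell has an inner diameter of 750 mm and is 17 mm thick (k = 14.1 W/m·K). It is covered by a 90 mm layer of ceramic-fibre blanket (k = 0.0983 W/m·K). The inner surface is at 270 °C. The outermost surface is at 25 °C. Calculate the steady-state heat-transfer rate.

For a spherical shell R = (1/r₁ − 1/r₂)/(4πk); film R = 1/(h·4πr²). In series:
R_stainless steel shell = (1/0.375 − 1/0.392)/(4π×14.1) = 6.527×10^-4 K/W
R_ceramic-fibre blanket = (1/0.392 − 1/0.482)/(4π×0.0983) = 0.3856 K/W
R_total = 0.3863 K/W
Q = ΔT/R_total = 245/0.3863

Q ≈ 634 W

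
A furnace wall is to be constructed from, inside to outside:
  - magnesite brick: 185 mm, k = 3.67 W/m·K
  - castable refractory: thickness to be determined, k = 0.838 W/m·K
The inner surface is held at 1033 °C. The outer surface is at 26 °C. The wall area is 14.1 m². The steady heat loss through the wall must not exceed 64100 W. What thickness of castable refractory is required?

Treating each layer as a thermal resistance in series:
R_magnesite brick = L/(kA) = 0.185/(3.67×14.1) = 0.003575 K/W
Sum of the known resistances R_other = 0.003575 K/W
Required total resistance R_tot = ΔT/Q_allow = 1007/64100 = 0.01571 K/W
R_castable refractory = R_tot − R_other = 0.01213 K/W
L = R·k·A = 0.01213×0.838×14.1

L ≈ 143 mm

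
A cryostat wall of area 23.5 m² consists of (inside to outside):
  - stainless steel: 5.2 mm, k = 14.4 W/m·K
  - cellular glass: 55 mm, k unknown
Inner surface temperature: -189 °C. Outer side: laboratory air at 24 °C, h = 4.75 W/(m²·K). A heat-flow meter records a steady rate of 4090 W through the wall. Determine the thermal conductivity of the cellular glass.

k ≈ 0.0543 W/(m·K)

Treating each layer as a thermal resistance in series:
R_stainless steel = L/(kA) = 0.0052/(14.4×23.5) = 1.537×10^-5 K/W
R_outer film = 1/(h_o·A) = 1/(4.75×23.5) = 0.008959 K/W
Sum of known resistances R_other = 0.008974 K/W
Total R = ΔT/Q = 213/4090 = 0.05208 K/W
R_cellular glass = R_total − R_other = 0.0431 K/W
k = L/(R·A) = 0.055/(0.0431×23.5)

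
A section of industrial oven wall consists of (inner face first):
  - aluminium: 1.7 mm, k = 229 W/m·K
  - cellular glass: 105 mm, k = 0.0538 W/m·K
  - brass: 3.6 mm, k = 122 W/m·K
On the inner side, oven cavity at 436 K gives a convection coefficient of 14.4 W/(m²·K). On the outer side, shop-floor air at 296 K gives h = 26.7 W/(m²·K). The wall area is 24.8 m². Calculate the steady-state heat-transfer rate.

Q ≈ 1690 W

Using the resistance-network approach (series):
R_inner film = 1/(h_i·A) = 1/(14.4×24.8) = 0.0028 K/W
R_aluminium = L/(kA) = 0.0017/(229×24.8) = 2.993×10^-7 K/W
R_cellular glass = L/(kA) = 0.105/(0.0538×24.8) = 0.0787 K/W
R_brass = L/(kA) = 0.0036/(122×24.8) = 1.19×10^-6 K/W
R_outer film = 1/(h_o·A) = 1/(26.7×24.8) = 0.00151 K/W
R_total = 0.08301 K/W
Q = ΔT / R_total = 140 / 0.08301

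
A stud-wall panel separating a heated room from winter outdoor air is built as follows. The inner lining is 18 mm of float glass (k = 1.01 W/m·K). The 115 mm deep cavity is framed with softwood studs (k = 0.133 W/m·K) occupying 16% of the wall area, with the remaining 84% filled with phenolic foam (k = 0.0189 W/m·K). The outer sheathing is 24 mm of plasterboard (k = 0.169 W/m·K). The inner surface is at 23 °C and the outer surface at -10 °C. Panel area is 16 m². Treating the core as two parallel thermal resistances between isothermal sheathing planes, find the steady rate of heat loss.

Q ≈ 162 W

Sheathing layers in series; stud and cavity paths in parallel between them.
R_inner = 0.018/(1.01×16) = 0.001114 K/W
R_stud  = 0.115/(0.133×0.16×16) = 0.3378 K/W
R_cav   = 0.115/(0.0189×0.84×16) = 0.4527 K/W
1/R_core = 1/R_stud + 1/R_cav → R_core = 0.1934 K/W
R_outer = 0.024/(0.169×16) = 0.008876 K/W
R_total = 0.2034 K/W
Q = ΔT/R_total = 33/0.2034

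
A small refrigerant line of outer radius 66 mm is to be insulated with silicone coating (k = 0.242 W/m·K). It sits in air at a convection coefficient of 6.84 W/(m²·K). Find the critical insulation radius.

r_cr ≈ 35.4 mm

For a cylinder r_cr = k/h = 0.242/6.84
r_cr = 35.4 mm; since the bare radius (66 mm) is above r_cr, any added insulation will reduce heat loss.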